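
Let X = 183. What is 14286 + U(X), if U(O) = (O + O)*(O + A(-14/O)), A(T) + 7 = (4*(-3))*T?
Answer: 79038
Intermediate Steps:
A(T) = -7 - 12*T (A(T) = -7 + (4*(-3))*T = -7 - 12*T)
U(O) = 2*O*(-7 + O + 168/O) (U(O) = (O + O)*(O + (-7 - (-168)/O)) = (2*O)*(O + (-7 + 168/O)) = (2*O)*(-7 + O + 168/O) = 2*O*(-7 + O + 168/O))
14286 + U(X) = 14286 + (336 + 2*183*(-7 + 183)) = 14286 + (336 + 2*183*176) = 14286 + (336 + 64416) = 14286 + 64752 = 79038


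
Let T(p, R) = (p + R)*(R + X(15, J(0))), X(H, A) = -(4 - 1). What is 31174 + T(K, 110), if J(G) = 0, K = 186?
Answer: 62846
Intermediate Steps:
X(H, A) = -3 (X(H, A) = -1*3 = -3)
T(p, R) = (-3 + R)*(R + p) (T(p, R) = (p + R)*(R - 3) = (R + p)*(-3 + R) = (-3 + R)*(R + p))
31174 + T(K, 110) = 31174 + (110² - 3*110 - 3*186 + 110*186) = 31174 + (12100 - 330 - 558 + 20460) = 31174 + 31672 = 62846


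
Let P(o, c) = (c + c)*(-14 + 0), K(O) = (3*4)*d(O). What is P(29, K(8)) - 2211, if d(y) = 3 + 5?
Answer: -4899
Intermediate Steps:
d(y) = 8
K(O) = 96 (K(O) = (3*4)*8 = 12*8 = 96)
P(o, c) = -28*c (P(o, c) = (2*c)*(-14) = -28*c)
P(29, K(8)) - 2211 = -28*96 - 2211 = -2688 - 2211 = -4899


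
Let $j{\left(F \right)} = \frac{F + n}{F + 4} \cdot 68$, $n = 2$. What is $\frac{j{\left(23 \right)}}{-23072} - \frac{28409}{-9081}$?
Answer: $\frac{491160511}{157137624} \approx 3.1257$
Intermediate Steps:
$j{\left(F \right)} = \frac{68 \left(2 + F\right)}{4 + F}$ ($j{\left(F \right)} = \frac{F + 2}{F + 4} \cdot 68 = \frac{2 + F}{4 + F} 68 = \frac{68 \left(2 + F\right)}{4 + F}$)
$\frac{j{\left(23 \right)}}{-23072} - \frac{28409}{-9081} = \frac{68 \frac{1}{4 + 23} \left(2 + 23\right)}{-23072} - \frac{28409}{-9081} = 68 \cdot \frac{1}{27} \cdot 25 \left(- \frac{1}{23072}\right) - - \frac{28409}{9081} = 68 \cdot \frac{1}{27} \cdot 25 \left(- \frac{1}{23072}\right) + \frac{28409}{9081} = \frac{1700}{27} \left(- \frac{1}{23072}\right) + \frac{28409}{9081} = - \frac{425}{155736} + \frac{28409}{9081} = \frac{491160511}{157137624}$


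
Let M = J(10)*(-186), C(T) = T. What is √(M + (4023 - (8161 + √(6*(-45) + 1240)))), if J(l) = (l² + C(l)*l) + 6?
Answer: √(-42454 - √970) ≈ 206.12*I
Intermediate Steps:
J(l) = 6 + 2*l² (J(l) = (l² + l*l) + 6 = (l² + l²) + 6 = 2*l² + 6 = 6 + 2*l²)
M = -38316 (M = (6 + 2*10²)*(-186) = (6 + 2*100)*(-186) = (6 + 200)*(-186) = 206*(-186) = -38316)
√(M + (4023 - (8161 + √(6*(-45) + 1240)))) = √(-38316 + (4023 - (8161 + √(6*(-45) + 1240)))) = √(-38316 + (4023 - (8161 + √(-270 + 1240)))) = √(-38316 + (4023 - (8161 + √970))) = √(-38316 + (4023 + (-8161 - √970))) = √(-38316 + (-4138 - √970)) = √(-42454 - √970)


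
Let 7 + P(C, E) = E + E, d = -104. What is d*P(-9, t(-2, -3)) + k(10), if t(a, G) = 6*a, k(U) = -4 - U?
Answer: 3210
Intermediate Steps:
P(C, E) = -7 + 2*E (P(C, E) = -7 + (E + E) = -7 + 2*E)
d*P(-9, t(-2, -3)) + k(10) = -104*(-7 + 2*(6*(-2))) + (-4 - 1*10) = -104*(-7 + 2*(-12)) + (-4 - 10) = -104*(-7 - 24) - 14 = -104*(-31) - 14 = 3224 - 14 = 3210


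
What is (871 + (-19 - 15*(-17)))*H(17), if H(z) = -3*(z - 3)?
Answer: -46494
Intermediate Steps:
H(z) = 9 - 3*z (H(z) = -3*(-3 + z) = 9 - 3*z)
(871 + (-19 - 15*(-17)))*H(17) = (871 + (-19 - 15*(-17)))*(9 - 3*17) = (871 + (-19 + 255))*(9 - 51) = (871 + 236)*(-42) = 1107*(-42) = -46494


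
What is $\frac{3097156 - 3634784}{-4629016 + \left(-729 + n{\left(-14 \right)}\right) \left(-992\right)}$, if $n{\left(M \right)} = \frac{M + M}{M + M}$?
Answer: $\frac{19201}{139530} \approx 0.13761$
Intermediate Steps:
$n{\left(M \right)} = 1$ ($n{\left(M \right)} = \frac{2 M}{2 M} = 2 M \frac{1}{2 M} = 1$)
$\frac{3097156 - 3634784}{-4629016 + \left(-729 + n{\left(-14 \right)}\right) \left(-992\right)} = \frac{3097156 - 3634784}{-4629016 + \left(-729 + 1\right) \left(-992\right)} = - \frac{537628}{-4629016 - -722176} = - \frac{537628}{-4629016 + 722176} = - \frac{537628}{-3906840} = \left(-537628\right) \left(- \frac{1}{3906840}\right) = \frac{19201}{139530}$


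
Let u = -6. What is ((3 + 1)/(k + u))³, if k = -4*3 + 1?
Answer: -64/4913 ≈ -0.013027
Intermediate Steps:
k = -11 (k = -12 + 1 = -11)
((3 + 1)/(k + u))³ = ((3 + 1)/(-11 - 6))³ = (4/(-17))³ = (4*(-1/17))³ = (-4/17)³ = -64/4913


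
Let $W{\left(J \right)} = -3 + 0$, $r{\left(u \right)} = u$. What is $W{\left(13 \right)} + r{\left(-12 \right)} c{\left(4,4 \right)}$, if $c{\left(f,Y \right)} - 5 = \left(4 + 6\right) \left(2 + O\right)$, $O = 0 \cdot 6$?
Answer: $-303$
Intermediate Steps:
$O = 0$
$W{\left(J \right)} = -3$
$c{\left(f,Y \right)} = 25$ ($c{\left(f,Y \right)} = 5 + \left(4 + 6\right) \left(2 + 0\right) = 5 + 10 \cdot 2 = 5 + 20 = 25$)
$W{\left(13 \right)} + r{\left(-12 \right)} c{\left(4,4 \right)} = -3 - 300 = -303$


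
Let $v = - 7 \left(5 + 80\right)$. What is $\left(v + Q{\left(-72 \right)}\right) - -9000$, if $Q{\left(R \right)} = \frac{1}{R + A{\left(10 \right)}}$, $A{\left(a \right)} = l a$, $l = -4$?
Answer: $\frac{941359}{112} \approx 8405.0$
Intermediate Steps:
$A{\left(a \right)} = - 4 a$
$Q{\left(R \right)} = \frac{1}{-40 + R}$ ($Q{\left(R \right)} = \frac{1}{R - 40} = \frac{1}{-40 + R}$)
$v = -595$ ($v = \left(-7\right) 85 = -595$)
$\left(v + Q{\left(-72 \right)}\right) - -9000 = \left(-595 + \frac{1}{-40 - 72}\right) - -9000 = \left(-595 + \frac{1}{-112}\right) + 9000 = \left(-595 - \frac{1}{112}\right) + 9000 = - \frac{66641}{112} + 9000 = \frac{941359}{112}$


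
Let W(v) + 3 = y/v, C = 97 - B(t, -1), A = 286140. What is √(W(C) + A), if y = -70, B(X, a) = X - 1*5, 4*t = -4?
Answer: √3035620223/103 ≈ 534.92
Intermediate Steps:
t = -1 (t = (¼)*(-4) = -1)
B(X, a) = -5 + X (B(X, a) = X - 5 = -5 + X)
C = 103 (C = 97 - (-5 - 1) = 97 - 1*(-6) = 97 + 6 = 103)
W(v) = -3 - 70/v
√(W(C) + A) = √((-3 - 70/103) + 286140) = √(-379/103 + 286140) = √(29472041/103) = √3035620223/103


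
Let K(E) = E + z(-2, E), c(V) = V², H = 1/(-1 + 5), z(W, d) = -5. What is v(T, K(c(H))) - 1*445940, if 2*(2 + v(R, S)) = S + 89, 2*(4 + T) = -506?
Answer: -14268799/32 ≈ -4.4590e+5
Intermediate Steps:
T = -257 (T = -4 + (½)*(-506) = -4 - 253 = -257)
H = ¼ (H = 1/4 = ¼ ≈ 0.25000)
K(E) = -5 + E (K(E) = E - 5 = -5 + E)
v(R, S) = 85/2 + S/2 (v(R, S) = -2 + (S + 89)/2 = -2 + (89 + S)/2 = -2 + (89/2 + S/2) = 85/2 + S/2)
v(T, K(c(H))) - 1*445940 = (85/2 + (-5 + (¼)²)/2) - 1*445940 = (85/2 + (-5 + 1/16)/2) - 445940 = (85/2 + (½)*(-79/16)) - 445940 = (85/2 - 79/32) - 445940 = 1281/32 - 445940 = -14268799/32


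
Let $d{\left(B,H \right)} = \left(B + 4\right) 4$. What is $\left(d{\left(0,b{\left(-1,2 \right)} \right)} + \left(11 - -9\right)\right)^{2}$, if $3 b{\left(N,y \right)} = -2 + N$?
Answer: $1296$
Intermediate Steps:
$b{\left(N,y \right)} = - \frac{2}{3} + \frac{N}{3}$ ($b{\left(N,y \right)} = \frac{-2 + N}{3} = - \frac{2}{3} + \frac{N}{3}$)
$d{\left(B,H \right)} = 16 + 4 B$ ($d{\left(B,H \right)} = \left(4 + B\right) 4 = 16 + 4 B$)
$\left(d{\left(0,b{\left(-1,2 \right)} \right)} + \left(11 - -9\right)\right)^{2} = \left(\left(16 + 4 \cdot 0\right) + \left(11 - -9\right)\right)^{2} = \left(\left(16 + 0\right) + \left(11 + 9\right)\right)^{2} = \left(16 + 20\right)^{2} = 36^{2} = 1296$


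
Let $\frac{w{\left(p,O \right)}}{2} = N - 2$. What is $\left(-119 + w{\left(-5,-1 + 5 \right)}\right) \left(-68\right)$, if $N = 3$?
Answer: $7956$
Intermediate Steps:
$w{\left(p,O \right)} = 2$ ($w{\left(p,O \right)} = 2 \left(3 - 2\right) = 2 \cdot 1 = 2$)
$\left(-119 + w{\left(-5,-1 + 5 \right)}\right) \left(-68\right) = \left(-119 + 2\right) \left(-68\right) = \left(-117\right) \left(-68\right) = 7956$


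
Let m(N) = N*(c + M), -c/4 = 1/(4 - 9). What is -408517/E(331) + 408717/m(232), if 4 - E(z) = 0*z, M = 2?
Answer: -329672219/3248 ≈ -1.0150e+5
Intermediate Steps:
c = 4/5 (c = -4/(4 - 9) = -4/(-5) = -4*(-1/5) = 4/5 ≈ 0.80000)
E(z) = 4 (E(z) = 4 - 0*z = 4 - 1*0 = 4 + 0 = 4)
m(N) = 14*N/5 (m(N) = N*(4/5 + 2) = N*(14/5) = 14*N/5)
-408517/E(331) + 408717/m(232) = -408517/4 + 408717/(((14/5)*232)) = -408517*1/4 + 408717/(3248/5) = -408517/4 + 408717*(5/3248) = -408517/4 + 2043585/3248 = -329672219/3248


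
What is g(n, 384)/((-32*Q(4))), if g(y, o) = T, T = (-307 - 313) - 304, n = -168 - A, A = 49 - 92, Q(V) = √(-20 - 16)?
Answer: -77*I/16 ≈ -4.8125*I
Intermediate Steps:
Q(V) = 6*I (Q(V) = √(-36) = 6*I)
A = -43
n = -125 (n = -168 - 1*(-43) = -168 + 43 = -125)
T = -924 (T = -620 - 304 = -924)
g(y, o) = -924
g(n, 384)/((-32*Q(4))) = -924*I/192 = -77*I/16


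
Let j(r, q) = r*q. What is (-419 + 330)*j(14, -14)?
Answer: 17444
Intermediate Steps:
j(r, q) = q*r
(-419 + 330)*j(14, -14) = (-419 + 330)*(-14*14) = -89*(-196) = 17444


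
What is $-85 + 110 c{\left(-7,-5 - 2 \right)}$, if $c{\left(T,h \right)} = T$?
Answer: $-855$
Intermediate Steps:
$-85 + 110 c{\left(-7,-5 - 2 \right)} = -85 + 110 \left(-7\right) = -85 - 770 = -855$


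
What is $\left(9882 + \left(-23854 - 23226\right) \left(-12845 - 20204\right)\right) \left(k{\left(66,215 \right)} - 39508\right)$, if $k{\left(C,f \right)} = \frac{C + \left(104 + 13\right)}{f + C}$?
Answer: $- \frac{17273555574595130}{281} \approx -6.1472 \cdot 10^{13}$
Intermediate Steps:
$k{\left(C,f \right)} = \frac{117 + C}{C + f}$ ($k{\left(C,f \right)} = \frac{C + 117}{C + f} = \frac{117 + C}{C + f}$)
$\left(9882 + \left(-23854 - 23226\right) \left(-12845 - 20204\right)\right) \left(k{\left(66,215 \right)} - 39508\right) = \left(9882 + \left(-23854 - 23226\right) \left(-12845 - 20204\right)\right) \left(\frac{117 + 66}{66 + 215} - 39508\right) = \left(9882 - -1555946920\right) \left(\frac{1}{281} \cdot 183 - 39508\right) = \left(9882 + 1555946920\right) \left(\frac{1}{281} \cdot 183 - 39508\right) = 1555956802 \left(\frac{183}{281} - 39508\right) = 1555956802 \left(- \frac{11101565}{281}\right) = - \frac{17273555574595130}{281}$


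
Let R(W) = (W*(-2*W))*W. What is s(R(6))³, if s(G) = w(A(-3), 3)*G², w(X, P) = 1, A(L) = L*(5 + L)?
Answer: 6499837226778624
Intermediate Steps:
R(W) = -2*W³ (R(W) = (-2*W²)*W = -2*W³)
s(G) = G² (s(G) = 1*G² = G²)
s(R(6))³ = ((-2*6³)²)³ = ((-2*216)²)³ = ((-432)²)³ = 186624³ = 6499837226778624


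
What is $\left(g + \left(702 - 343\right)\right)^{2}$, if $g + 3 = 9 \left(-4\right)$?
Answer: $102400$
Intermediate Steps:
$g = -39$ ($g = -3 + 9 \left(-4\right) = -3 - 36 = -39$)
$\left(g + \left(702 - 343\right)\right)^{2} = \left(-39 + \left(702 - 343\right)\right)^{2} = \left(-39 + 359\right)^{2} = 320^{2} = 102400$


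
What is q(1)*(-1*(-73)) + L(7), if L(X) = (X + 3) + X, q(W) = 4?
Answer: 309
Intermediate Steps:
L(X) = 3 + 2*X (L(X) = (3 + X) + X = 3 + 2*X)
q(1)*(-1*(-73)) + L(7) = 4*(-1*(-73)) + (3 + 2*7) = 4*73 + (3 + 14) = 292 + 17 = 309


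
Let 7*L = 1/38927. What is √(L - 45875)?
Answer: 3*I*√7723878579146/38927 ≈ 214.18*I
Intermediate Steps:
L = 1/272489 (L = (⅐)/38927 = (⅐)*(1/38927) = 1/272489 ≈ 3.6699e-6)
√(L - 45875) = √(1/272489 - 45875) = √(-12500432874/272489) = 3*I*√7723878579146/38927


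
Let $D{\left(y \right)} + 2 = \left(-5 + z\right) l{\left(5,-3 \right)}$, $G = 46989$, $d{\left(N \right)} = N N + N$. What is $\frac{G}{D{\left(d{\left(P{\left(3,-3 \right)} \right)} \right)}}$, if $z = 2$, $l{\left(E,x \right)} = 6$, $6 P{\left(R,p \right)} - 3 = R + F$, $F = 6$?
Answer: $- \frac{46989}{20} \approx -2349.4$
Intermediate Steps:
$P{\left(R,p \right)} = \frac{3}{2} + \frac{R}{6}$ ($P{\left(R,p \right)} = \frac{1}{2} + \frac{R + 6}{6} = \frac{1}{2} + \frac{6 + R}{6} = \frac{1}{2} + \left(1 + \frac{R}{6}\right) = \frac{3}{2} + \frac{R}{6}$)
$d{\left(N \right)} = N + N^{2}$ ($d{\left(N \right)} = N^{2} + N = N + N^{2}$)
$D{\left(y \right)} = -20$ ($D{\left(y \right)} = -2 + \left(-5 + 2\right) 6 = -2 - 18 = -20$)
$\frac{G}{D{\left(d{\left(P{\left(3,-3 \right)} \right)} \right)}} = \frac{46989}{-20} = 46989 \left(- \frac{1}{20}\right) = - \frac{46989}{20}$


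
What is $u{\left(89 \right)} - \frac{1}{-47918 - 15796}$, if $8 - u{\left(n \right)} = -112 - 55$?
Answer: $\frac{11149951}{63714} \approx 175.0$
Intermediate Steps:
$u{\left(n \right)} = 175$ ($u{\left(n \right)} = 8 - \left(-112 - 55\right) = 8 - -167 = 8 + 167 = 175$)
$u{\left(89 \right)} - \frac{1}{-47918 - 15796} = 175 - \frac{1}{-47918 - 15796} = 175 - \frac{1}{-63714} = 175 - - \frac{1}{63714} = 175 + \frac{1}{63714} = \frac{11149951}{63714}$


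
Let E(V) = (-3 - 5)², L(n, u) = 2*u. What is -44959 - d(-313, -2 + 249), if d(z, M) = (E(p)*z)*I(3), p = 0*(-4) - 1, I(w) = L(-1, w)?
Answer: 75233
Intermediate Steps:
I(w) = 2*w
p = -1 (p = 0 - 1 = -1)
E(V) = 64 (E(V) = (-8)² = 64)
d(z, M) = 384*z (d(z, M) = (64*z)*(2*3) = (64*z)*6 = 384*z)
-44959 - d(-313, -2 + 249) = -44959 - 384*(-313) = -44959 - 1*(-120192) = -44959 + 120192 = 75233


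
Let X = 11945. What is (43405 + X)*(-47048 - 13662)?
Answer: -3360298500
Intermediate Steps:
(43405 + X)*(-47048 - 13662) = (43405 + 11945)*(-47048 - 13662) = 55350*(-60710) = -3360298500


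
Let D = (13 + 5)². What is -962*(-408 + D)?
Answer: 80808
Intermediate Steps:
D = 324 (D = 18² = 324)
-962*(-408 + D) = -962*(-408 + 324) = -962*(-84) = 80808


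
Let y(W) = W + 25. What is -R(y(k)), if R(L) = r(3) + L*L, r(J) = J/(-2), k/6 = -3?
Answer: -95/2 ≈ -47.500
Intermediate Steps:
k = -18 (k = 6*(-3) = -18)
r(J) = -J/2 (r(J) = J*(-½) = -J/2)
y(W) = 25 + W
R(L) = -3/2 + L² (R(L) = -½*3 + L*L = -3/2 + L²)
-R(y(k)) = -(-3/2 + (25 - 18)²) = -(-3/2 + 7²) = -(-3/2 + 49) = -1*95/2 = -95/2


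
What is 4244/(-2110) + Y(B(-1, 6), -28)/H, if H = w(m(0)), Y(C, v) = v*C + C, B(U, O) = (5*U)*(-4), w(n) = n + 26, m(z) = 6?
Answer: -159401/8440 ≈ -18.886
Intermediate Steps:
w(n) = 26 + n
B(U, O) = -20*U
Y(C, v) = C + C*v (Y(C, v) = C*v + C = C + C*v)
H = 32 (H = 26 + 6 = 32)
4244/(-2110) + Y(B(-1, 6), -28)/H = 4244/(-2110) + ((-20*(-1))*(1 - 28))/32 = 4244*(-1/2110) + (20*(-27))*(1/32) = -2122/1055 - 540*1/32 = -2122/1055 - 135/8 = -159401/8440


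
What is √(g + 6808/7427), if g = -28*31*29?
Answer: 2*I*√347111309643/7427 ≈ 158.65*I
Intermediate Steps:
g = -25172 (g = -868*29 = -25172)
√(g + 6808/7427) = √(-25172 + 6808/7427) = √(-186945636/7427) = 2*I*√347111309643/7427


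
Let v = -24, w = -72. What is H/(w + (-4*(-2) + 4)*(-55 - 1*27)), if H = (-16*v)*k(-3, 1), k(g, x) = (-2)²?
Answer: -16/11 ≈ -1.4545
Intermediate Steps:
k(g, x) = 4
H = 1536 (H = -16*(-24)*4 = 384*4 = 1536)
H/(w + (-4*(-2) + 4)*(-55 - 1*27)) = 1536/(-72 + (-4*(-2) + 4)*(-55 - 1*27)) = 1536/(-72 + (8 + 4)*(-55 - 27)) = 1536/(-72 + 12*(-82)) = 1536/(-72 - 984) = 1536/(-1056) = 1536*(-1/1056) = -16/11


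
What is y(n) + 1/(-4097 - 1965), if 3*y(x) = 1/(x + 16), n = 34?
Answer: 1478/227325 ≈ 0.0065017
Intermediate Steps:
y(x) = 1/(3*(16 + x)) (y(x) = 1/(3*(x + 16)) = 1/(3*(16 + x)))
y(n) + 1/(-4097 - 1965) = 1/(3*(16 + 34)) + 1/(-4097 - 1965) = (⅓)/50 + 1/(-6062) = (⅓)*(1/50) - 1/6062 = 1/150 - 1/6062 = 1478/227325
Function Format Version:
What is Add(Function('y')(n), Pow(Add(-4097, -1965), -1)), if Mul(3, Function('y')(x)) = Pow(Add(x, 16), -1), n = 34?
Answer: Rational(1478, 227325) ≈ 0.0065017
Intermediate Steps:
Function('y')(x) = Mul(Rational(1, 3), Pow(Add(16, x), -1)) (Function('y')(x) = Mul(Rational(1, 3), Pow(Add(x, 16), -1)) = Mul(Rational(1, 3), Pow(Add(16, x), -1)))
Add(Function('y')(n), Pow(Add(-4097, -1965), -1)) = Add(Mul(Rational(1, 3), Pow(Add(16, 34), -1)), Pow(Add(-4097, -1965), -1)) = Add(Mul(Rational(1, 3), Pow(50, -1)), Pow(-6062, -1)) = Add(Mul(Rational(1, 3), Rational(1, 50)), Rational(-1, 6062)) = Add(Rational(1, 150), Rational(-1, 6062)) = Rational(1478, 227325)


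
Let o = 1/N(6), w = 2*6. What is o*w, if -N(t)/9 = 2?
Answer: -⅔ ≈ -0.66667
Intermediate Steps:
N(t) = -18 (N(t) = -9*2 = -18)
w = 12
o = -1/18 (o = 1/(-18) = -1/18 ≈ -0.055556)
o*w = -1/18*12 = -⅔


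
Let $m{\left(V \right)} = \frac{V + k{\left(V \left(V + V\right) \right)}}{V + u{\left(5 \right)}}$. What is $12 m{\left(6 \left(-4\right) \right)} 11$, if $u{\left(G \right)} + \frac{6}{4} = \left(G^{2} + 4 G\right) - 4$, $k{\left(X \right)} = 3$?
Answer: $- \frac{5544}{31} \approx -178.84$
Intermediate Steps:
$u{\left(G \right)} = - \frac{11}{2} + G^{2} + 4 G$ ($u{\left(G \right)} = - \frac{3}{2} - \left(4 - G^{2} - 4 G\right) = - \frac{3}{2} + \left(-4 + G^{2} + 4 G\right) = - \frac{11}{2} + G^{2} + 4 G$)
$m{\left(V \right)} = \frac{3 + V}{\frac{79}{2} + V}$ ($m{\left(V \right)} = \frac{V + 3}{V + \left(- \frac{11}{2} + 5^{2} + 4 \cdot 5\right)} = \frac{3 + V}{V + \left(- \frac{11}{2} + 25 + 20\right)} = \frac{3 + V}{V + \frac{79}{2}} = \frac{3 + V}{\frac{79}{2} + V}$)
$12 m{\left(6 \left(-4\right) \right)} 11 = 12 \frac{2 \left(3 + 6 \left(-4\right)\right)}{79 + 2 \cdot 6 \left(-4\right)} 11 = 12 \frac{2 \left(3 - 24\right)}{79 + 2 \left(-24\right)} 11 = 12 \cdot 2 \frac{1}{79 - 48} \left(-21\right) 11 = 12 \cdot 2 \cdot \frac{1}{31} \left(-21\right) 11 = 12 \left(- \frac{42}{31}\right) 11 = \left(- \frac{504}{31}\right) 11 = - \frac{5544}{31}$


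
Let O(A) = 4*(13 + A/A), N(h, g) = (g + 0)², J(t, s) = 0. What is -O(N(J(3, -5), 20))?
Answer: -56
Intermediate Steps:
N(h, g) = g²
O(A) = 56 (O(A) = 4*(13 + 1) = 4*14 = 56)
-O(N(J(3, -5), 20)) = -1*56 = -56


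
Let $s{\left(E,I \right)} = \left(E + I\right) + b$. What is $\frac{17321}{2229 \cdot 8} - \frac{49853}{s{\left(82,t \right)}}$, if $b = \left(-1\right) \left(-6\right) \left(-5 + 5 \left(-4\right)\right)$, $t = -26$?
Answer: $\frac{445303435}{838104} \approx 531.32$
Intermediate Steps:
$b = -150$ ($b = 6 \left(-5 - 20\right) = 6 \left(-25\right) = -150$)
$s{\left(E,I \right)} = -150 + E + I$ ($s{\left(E,I \right)} = \left(E + I\right) - 150 = -150 + E + I$)
$\frac{17321}{2229 \cdot 8} - \frac{49853}{s{\left(82,t \right)}} = \frac{17321}{2229 \cdot 8} - \frac{49853}{-150 + 82 - 26} = \frac{17321}{17832} - \frac{49853}{-94} = 17321 \cdot \frac{1}{17832} - - \frac{49853}{94} = \frac{17321}{17832} + \frac{49853}{94} = \frac{445303435}{838104}$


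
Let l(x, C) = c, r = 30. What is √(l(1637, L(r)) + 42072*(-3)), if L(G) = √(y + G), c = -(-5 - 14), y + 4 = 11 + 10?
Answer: I*√126197 ≈ 355.24*I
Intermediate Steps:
y = 17 (y = -4 + (11 + 10) = -4 + 21 = 17)
c = 19 (c = -1*(-19) = 19)
L(G) = √(17 + G)
l(x, C) = 19
√(l(1637, L(r)) + 42072*(-3)) = √(19 + 42072*(-3)) = √(19 - 126216) = √(-126197) = I*√126197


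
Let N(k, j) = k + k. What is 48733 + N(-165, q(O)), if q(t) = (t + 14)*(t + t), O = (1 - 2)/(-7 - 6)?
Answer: 48403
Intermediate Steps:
O = 1/13 (O = -1/(-13) = -1*(-1/13) = 1/13 ≈ 0.076923)
q(t) = 2*t*(14 + t) (q(t) = (14 + t)*(2*t) = 2*t*(14 + t))
N(k, j) = 2*k
48733 + N(-165, q(O)) = 48733 + 2*(-165) = 48733 - 330 = 48403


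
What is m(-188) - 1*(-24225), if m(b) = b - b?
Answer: 24225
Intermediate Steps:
m(b) = 0
m(-188) - 1*(-24225) = 0 - 1*(-24225) = 0 + 24225 = 24225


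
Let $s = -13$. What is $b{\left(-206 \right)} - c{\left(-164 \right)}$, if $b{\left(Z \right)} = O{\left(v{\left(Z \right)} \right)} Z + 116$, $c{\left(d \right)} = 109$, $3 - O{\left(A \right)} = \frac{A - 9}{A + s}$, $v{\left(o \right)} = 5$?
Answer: $-508$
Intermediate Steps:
$O{\left(A \right)} = 3 - \frac{-9 + A}{-13 + A}$ ($O{\left(A \right)} = 3 - \frac{A - 9}{A - 13} = 3 - \frac{-9 + A}{-13 + A}$)
$b{\left(Z \right)} = 116 + \frac{5 Z}{2}$ ($b{\left(Z \right)} = \frac{2 \left(-15 + 5\right)}{-13 + 5} Z + 116 = 2 \frac{1}{-8} \left(-10\right) Z + 116 = 2 \left(- \frac{1}{8}\right) \left(-10\right) Z + 116 = \frac{5 Z}{2} + 116 = 116 + \frac{5 Z}{2}$)
$b{\left(-206 \right)} - c{\left(-164 \right)} = \left(116 + \frac{5}{2} \left(-206\right)\right) - 109 = \left(116 - 515\right) - 109 = -399 - 109 = -508$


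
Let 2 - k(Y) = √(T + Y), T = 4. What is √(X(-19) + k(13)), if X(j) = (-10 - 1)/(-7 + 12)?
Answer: √(-5 - 25*√17)/5 ≈ 2.0792*I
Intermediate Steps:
k(Y) = 2 - √(4 + Y)
X(j) = -11/5
√(X(-19) + k(13)) = √(-11/5 + (2 - √(4 + 13))) = √(-11/5 + (2 - √17)) = √(-⅕ - √17)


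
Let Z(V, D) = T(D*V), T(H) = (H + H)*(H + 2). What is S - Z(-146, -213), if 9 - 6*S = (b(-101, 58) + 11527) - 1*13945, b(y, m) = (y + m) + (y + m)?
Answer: -11605771087/6 ≈ -1.9343e+9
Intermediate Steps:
b(y, m) = 2*m + 2*y (b(y, m) = (m + y) + (m + y) = 2*m + 2*y)
T(H) = 2*H*(2 + H) (T(H) = (2*H)*(2 + H) = 2*H*(2 + H))
Z(V, D) = 2*D*V*(2 + D*V) (Z(V, D) = 2*(D*V)*(2 + D*V) = 2*D*V*(2 + D*V))
S = 2513/6 (S = 3/2 - (((2*58 + 2*(-101)) + 11527) - 1*13945)/6 = 3/2 - (((116 - 202) + 11527) - 13945)/6 = 3/2 - ((-86 + 11527) - 13945)/6 = 3/2 - (11441 - 13945)/6 = 3/2 - ⅙*(-2504) = 3/2 + 1252/3 = 2513/6 ≈ 418.83)
S - Z(-146, -213) = 2513/6 - 2*(-213)*(-146)*(2 - 213*(-146)) = 2513/6 - 2*(-213)*(-146)*(2 + 31098) = 2513/6 - 2*(-213)*(-146)*31100 = 2513/6 - 1*1934295600 = 2513/6 - 1934295600 = -11605771087/6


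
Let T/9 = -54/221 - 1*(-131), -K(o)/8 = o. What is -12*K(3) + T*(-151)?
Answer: -39207375/221 ≈ -1.7741e+5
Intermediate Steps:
K(o) = -8*o
T = 260073/221 (T = 9*(-54/221 - 1*(-131)) = 9*(-54*1/221 + 131) = 9*(-54/221 + 131) = 9*(28897/221) = 260073/221 ≈ 1176.8)
-12*K(3) + T*(-151) = -(-96)*3 + (260073/221)*(-151) = -12*(-24) - 39271023/221 = 288 - 39271023/221 = -39207375/221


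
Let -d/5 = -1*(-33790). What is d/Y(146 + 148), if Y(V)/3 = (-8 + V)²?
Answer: -84475/122694 ≈ -0.68850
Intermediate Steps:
Y(V) = 3*(-8 + V)²
d = -168950 (d = -(-5)*(-33790) = -5*33790 = -168950)
d/Y(146 + 148) = -168950*1/(3*(-8 + (146 + 148))²) = -168950*1/(3*(-8 + 294)²) = -168950/(3*286²) = -168950/(3*81796) = -168950/245388 = -168950*1/245388 = -84475/122694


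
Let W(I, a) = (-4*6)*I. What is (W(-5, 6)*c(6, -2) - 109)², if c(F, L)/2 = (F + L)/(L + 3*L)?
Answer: 52441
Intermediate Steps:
W(I, a) = -24*I
c(F, L) = (F + L)/(2*L) (c(F, L) = 2*((F + L)/(L + 3*L)) = 2*((F + L)/((4*L))) = 2*((F + L)*(1/(4*L))) = 2*((F + L)/(4*L)) = (F + L)/(2*L))
(W(-5, 6)*c(6, -2) - 109)² = ((-24*(-5))*((½)*(6 - 2)/(-2)) - 109)² = (120*((½)*(-½)*4) - 109)² = (120*(-1) - 109)² = (-120 - 109)² = (-229)² = 52441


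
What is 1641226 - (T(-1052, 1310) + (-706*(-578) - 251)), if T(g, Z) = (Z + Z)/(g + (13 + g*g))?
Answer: 272747431873/221133 ≈ 1.2334e+6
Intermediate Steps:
T(g, Z) = 2*Z/(13 + g + g²) (T(g, Z) = (2*Z)/(g + (13 + g²)) = (2*Z)/(13 + g + g²) = 2*Z/(13 + g + g²))
1641226 - (T(-1052, 1310) + (-706*(-578) - 251)) = 1641226 - (2*1310/(13 - 1052 + (-1052)²) + (-706*(-578) - 251)) = 1641226 - (2*1310/(13 - 1052 + 1106704) + (408068 - 251)) = 1641226 - (2*1310/1105665 + 407817) = 1641226 - (2*1310*(1/1105665) + 407817) = 1641226 - (524/221133 + 407817) = 1641226 - 1*90181797185/221133 = 1641226 - 90181797185/221133 = 272747431873/221133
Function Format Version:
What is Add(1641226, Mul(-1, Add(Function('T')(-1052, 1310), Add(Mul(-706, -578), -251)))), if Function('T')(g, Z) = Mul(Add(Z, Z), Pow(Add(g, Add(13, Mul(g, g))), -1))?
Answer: Rational(272747431873, 221133) ≈ 1.2334e+6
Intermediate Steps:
Function('T')(g, Z) = Mul(2, Z, Pow(Add(13, g, Pow(g, 2)), -1)) (Function('T')(g, Z) = Mul(Mul(2, Z), Pow(Add(g, Add(13, Pow(g, 2))), -1)) = Mul(Mul(2, Z), Pow(Add(13, g, Pow(g, 2)), -1)) = Mul(2, Z, Pow(Add(13, g, Pow(g, 2)), -1)))
Add(1641226, Mul(-1, Add(Function('T')(-1052, 1310), Add(Mul(-706, -578), -251)))) = Add(1641226, Mul(-1, Add(Mul(2, 1310, Pow(Add(13, -1052, Pow(-1052, 2)), -1)), Add(Mul(-706, -578), -251)))) = Add(1641226, Mul(-1, Add(Mul(2, 1310, Pow(Add(13, -1052, 1106704), -1)), Add(408068, -251)))) = Add(1641226, Mul(-1, Add(Mul(2, 1310, Pow(1105665, -1)), 407817))) = Add(1641226, Mul(-1, Add(Mul(2, 1310, Rational(1, 1105665)), 407817))) = Add(1641226, Mul(-1, Add(Rational(524, 221133), 407817))) = Add(1641226, Mul(-1, Rational(90181797185, 221133))) = Add(1641226, Rational(-90181797185, 221133)) = Rational(272747431873, 221133)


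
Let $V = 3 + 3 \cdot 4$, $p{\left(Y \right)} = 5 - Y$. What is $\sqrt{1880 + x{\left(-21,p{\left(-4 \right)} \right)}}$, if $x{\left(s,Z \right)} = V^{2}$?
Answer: $\sqrt{2105} \approx 45.88$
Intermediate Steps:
$V = 15$ ($V = 3 + 12 = 15$)
$x{\left(s,Z \right)} = 225$ ($x{\left(s,Z \right)} = 15^{2} = 225$)
$\sqrt{1880 + x{\left(-21,p{\left(-4 \right)} \right)}} = \sqrt{1880 + 225} = \sqrt{2105}$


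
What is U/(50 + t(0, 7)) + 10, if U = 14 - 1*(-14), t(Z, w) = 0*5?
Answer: 264/25 ≈ 10.560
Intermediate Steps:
t(Z, w) = 0
U = 28 (U = 14 + 14 = 28)
U/(50 + t(0, 7)) + 10 = 28/(50 + 0) + 10 = 28/50 + 10 = 28*(1/50) + 10 = 14/25 + 10 = 264/25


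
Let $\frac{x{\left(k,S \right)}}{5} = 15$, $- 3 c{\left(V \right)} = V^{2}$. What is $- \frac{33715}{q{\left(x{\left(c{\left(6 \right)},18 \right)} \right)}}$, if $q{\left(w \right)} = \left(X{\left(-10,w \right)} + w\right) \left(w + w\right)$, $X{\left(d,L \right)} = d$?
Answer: $- \frac{6743}{1950} \approx -3.4579$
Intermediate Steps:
$c{\left(V \right)} = - \frac{V^{2}}{3}$
$x{\left(k,S \right)} = 75$ ($x{\left(k,S \right)} = 5 \cdot 15 = 75$)
$q{\left(w \right)} = 2 w \left(-10 + w\right)$ ($q{\left(w \right)} = \left(-10 + w\right) \left(w + w\right) = \left(-10 + w\right) 2 w = 2 w \left(-10 + w\right)$)
$- \frac{33715}{q{\left(x{\left(c{\left(6 \right)},18 \right)} \right)}} = - \frac{33715}{2 \cdot 75 \left(-10 + 75\right)} = - \frac{33715}{2 \cdot 75 \cdot 65} = - \frac{33715}{9750} = \left(-33715\right) \frac{1}{9750} = - \frac{6743}{1950}$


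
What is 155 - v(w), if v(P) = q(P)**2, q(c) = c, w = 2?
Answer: 151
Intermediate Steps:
v(P) = P**2
155 - v(w) = 155 - 1*2**2 = 155 - 1*4 = 155 - 4 = 151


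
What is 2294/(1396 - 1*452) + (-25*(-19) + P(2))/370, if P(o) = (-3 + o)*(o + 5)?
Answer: 322643/87320 ≈ 3.6950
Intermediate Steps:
P(o) = (-3 + o)*(5 + o)
2294/(1396 - 1*452) + (-25*(-19) + P(2))/370 = 2294/(1396 - 1*452) + (-25*(-19) + (-15 + 2² + 2*2))/370 = 2294/(1396 - 452) + (475 + (-15 + 4 + 4))*(1/370) = 2294/944 + (475 - 7)*(1/370) = 2294*(1/944) + 468*(1/370) = 1147/472 + 234/185 = 322643/87320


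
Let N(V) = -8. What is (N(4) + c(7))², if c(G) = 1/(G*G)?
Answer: 152881/2401 ≈ 63.674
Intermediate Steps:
c(G) = G⁻²
(N(4) + c(7))² = (-8 + 7⁻²)² = (-8 + 1/49)² = (-391/49)² = 152881/2401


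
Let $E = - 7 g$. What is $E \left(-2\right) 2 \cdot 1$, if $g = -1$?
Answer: $-28$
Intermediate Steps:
$E = 7$ ($E = \left(-7\right) \left(-1\right) = 7$)
$E \left(-2\right) 2 \cdot 1 = 7 \left(-2\right) 2 \cdot 1 = 7 \left(\left(-4\right) 1\right) = 7 \left(-4\right) = -28$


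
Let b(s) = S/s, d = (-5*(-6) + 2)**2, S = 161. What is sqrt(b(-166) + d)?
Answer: sqrt(28190618)/166 ≈ 31.985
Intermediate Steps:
d = 1024 (d = (30 + 2)**2 = 32**2 = 1024)
b(s) = 161/s
sqrt(b(-166) + d) = sqrt(161/(-166) + 1024) = sqrt(161*(-1/166) + 1024) = sqrt(-161/166 + 1024) = sqrt(169823/166) = sqrt(28190618)/166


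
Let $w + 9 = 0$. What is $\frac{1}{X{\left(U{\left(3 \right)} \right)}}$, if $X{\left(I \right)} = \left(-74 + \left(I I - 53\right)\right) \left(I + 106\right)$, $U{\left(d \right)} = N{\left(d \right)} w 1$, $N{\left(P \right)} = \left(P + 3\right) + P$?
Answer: $\frac{1}{160850} \approx 6.217 \cdot 10^{-6}$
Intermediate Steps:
$N{\left(P \right)} = 3 + 2 P$ ($N{\left(P \right)} = \left(3 + P\right) + P = 3 + 2 P$)
$w = -9$ ($w = -9 + 0 = -9$)
$U{\left(d \right)} = -27 - 18 d$ ($U{\left(d \right)} = \left(3 + 2 d\right) \left(-9\right) 1 = \left(-27 - 18 d\right) 1 = -27 - 18 d$)
$X{\left(I \right)} = \left(-127 + I^{2}\right) \left(106 + I\right)$ ($X{\left(I \right)} = \left(-74 + \left(I^{2} - 53\right)\right) \left(106 + I\right) = \left(-74 + \left(-53 + I^{2}\right)\right) \left(106 + I\right) = \left(-127 + I^{2}\right) \left(106 + I\right)$)
$\frac{1}{X{\left(U{\left(3 \right)} \right)}} = \frac{1}{-13462 + \left(-27 - 54\right)^{3} - 127 \left(-27 - 54\right) + 106 \left(-27 - 54\right)^{2}} = \frac{1}{-13462 + \left(-81\right)^{3} - -10287 + 106 \left(-81\right)^{2}} = \frac{1}{-13462 - 531441 + 10287 + 106 \cdot 6561} = \frac{1}{-13462 - 531441 + 10287 + 695466} = \frac{1}{160850}$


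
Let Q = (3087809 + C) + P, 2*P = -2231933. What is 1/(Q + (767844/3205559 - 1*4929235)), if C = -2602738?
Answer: -915874/5092378742173 ≈ -1.7985e-7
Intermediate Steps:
P = -2231933/2 (P = (½)*(-2231933) = -2231933/2 ≈ -1.1160e+6)
Q = -1261791/2 (Q = (3087809 - 2602738) - 2231933/2 = 485071 - 2231933/2 = -1261791/2 ≈ -6.3090e+5)
1/(Q + (767844/3205559 - 1*4929235)) = 1/(-1261791/2 + (767844/3205559 - 1*4929235)) = 1/(-1261791/2 + (767844*(1/3205559) - 4929235)) = 1/(-1261791/2 + (109692/457937 - 4929235)) = 1/(-1261791/2 - 2257278978503/457937) = 1/(-5092378742173/915874) = -915874/5092378742173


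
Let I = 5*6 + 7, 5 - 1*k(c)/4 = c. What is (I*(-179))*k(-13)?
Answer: -476856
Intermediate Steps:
k(c) = 20 - 4*c
I = 37 (I = 30 + 7 = 37)
(I*(-179))*k(-13) = (37*(-179))*(20 - 4*(-13)) = -6623*(20 + 52) = -6623*72 = -476856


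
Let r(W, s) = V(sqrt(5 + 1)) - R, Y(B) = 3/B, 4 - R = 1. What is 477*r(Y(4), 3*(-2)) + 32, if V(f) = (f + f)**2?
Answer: 10049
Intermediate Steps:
R = 3 (R = 4 - 1*1 = 4 - 1 = 3)
V(f) = 4*f**2 (V(f) = (2*f)**2 = 4*f**2)
r(W, s) = 21 (r(W, s) = 4*(sqrt(5 + 1))**2 - 1*3 = 4*(sqrt(6))**2 - 3 = 4*6 - 3 = 24 - 3 = 21)
477*r(Y(4), 3*(-2)) + 32 = 477*21 + 32 = 10017 + 32 = 10049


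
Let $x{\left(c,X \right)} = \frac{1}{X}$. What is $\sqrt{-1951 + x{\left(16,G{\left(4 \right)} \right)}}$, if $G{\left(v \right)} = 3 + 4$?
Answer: $\frac{2 i \sqrt{23898}}{7} \approx 44.169 i$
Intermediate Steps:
$G{\left(v \right)} = 7$
$\sqrt{-1951 + x{\left(16,G{\left(4 \right)} \right)}} = \sqrt{-1951 + \frac{1}{7}} = \sqrt{- \frac{13656}{7}} = \frac{2 i \sqrt{23898}}{7}$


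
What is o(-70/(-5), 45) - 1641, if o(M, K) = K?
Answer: -1596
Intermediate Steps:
o(-70/(-5), 45) - 1641 = 45 - 1641 = -1596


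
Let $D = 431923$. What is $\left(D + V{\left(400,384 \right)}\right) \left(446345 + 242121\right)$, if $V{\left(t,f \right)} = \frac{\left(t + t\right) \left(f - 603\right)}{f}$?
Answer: $\frac{594100375011}{2} \approx 2.9705 \cdot 10^{11}$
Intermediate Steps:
$V{\left(t,f \right)} = \frac{2 t \left(-603 + f\right)}{f}$
$\left(D + V{\left(400,384 \right)}\right) \left(446345 + 242121\right) = \left(431923 + 2 \cdot 400 \cdot \frac{1}{384} \left(-603 + 384\right)\right) \left(446345 + 242121\right) = \left(431923 + 2 \cdot 400 \cdot \frac{1}{384} \left(-219\right)\right) 688466 = \left(431923 - \frac{1825}{4}\right) 688466 = \frac{1725867}{4} \cdot 688466 = \frac{594100375011}{2}$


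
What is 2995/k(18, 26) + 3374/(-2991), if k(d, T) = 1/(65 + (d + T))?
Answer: 976423531/2991 ≈ 3.2645e+5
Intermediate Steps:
k(d, T) = 1/(65 + T + d) (k(d, T) = 1/(65 + (T + d)) = 1/(65 + T + d))
2995/k(18, 26) + 3374/(-2991) = 2995/(1/(65 + 26 + 18)) + 3374/(-2991) = 2995/(1/109) + 3374*(-1/2991) = 2995/(1/109) - 3374/2991 = 2995*109 - 3374/2991 = 326455 - 3374/2991 = 976423531/2991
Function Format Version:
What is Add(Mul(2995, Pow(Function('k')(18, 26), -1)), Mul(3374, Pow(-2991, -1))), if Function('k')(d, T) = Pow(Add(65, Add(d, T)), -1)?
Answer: Rational(976423531, 2991) ≈ 3.2645e+5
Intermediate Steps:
Function('k')(d, T) = Pow(Add(65, T, d), -1) (Function('k')(d, T) = Pow(Add(65, Add(T, d)), -1) = Pow(Add(65, T, d), -1))
Add(Mul(2995, Pow(Function('k')(18, 26), -1)), Mul(3374, Pow(-2991, -1))) = Add(Mul(2995, Pow(Pow(Add(65, 26, 18), -1), -1)), Mul(3374, Pow(-2991, -1))) = Add(Mul(2995, Pow(Pow(109, -1), -1)), Mul(3374, Rational(-1, 2991))) = Add(Mul(2995, Pow(Rational(1, 109), -1)), Rational(-3374, 2991)) = Add(Mul(2995, 109), Rational(-3374, 2991)) = Add(326455, Rational(-3374, 2991)) = Rational(976423531, 2991)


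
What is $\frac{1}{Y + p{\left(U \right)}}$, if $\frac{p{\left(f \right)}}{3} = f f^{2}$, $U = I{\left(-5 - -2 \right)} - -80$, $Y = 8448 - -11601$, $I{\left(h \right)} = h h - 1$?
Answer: $\frac{1}{2064465} \approx 4.8439 \cdot 10^{-7}$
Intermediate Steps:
$I{\left(h \right)} = -1 + h^{2}$ ($I{\left(h \right)} = h^{2} - 1 = -1 + h^{2}$)
$Y = 20049$ ($Y = 8448 + 11601 = 20049$)
$U = 88$ ($U = \left(-1 + \left(-5 - -2\right)^{2}\right) - -80 = \left(-1 + \left(-5 + 2\right)^{2}\right) + 80 = \left(-1 + \left(-3\right)^{2}\right) + 80 = \left(-1 + 9\right) + 80 = 8 + 80 = 88$)
$p{\left(f \right)} = 3 f^{3}$ ($p{\left(f \right)} = 3 f f^{2} = 3 f^{3}$)
$\frac{1}{Y + p{\left(U \right)}} = \frac{1}{20049 + 3 \cdot 88^{3}} = \frac{1}{20049 + 3 \cdot 681472} = \frac{1}{20049 + 2044416} = \frac{1}{2064465}$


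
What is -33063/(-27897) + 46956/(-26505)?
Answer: -48177413/82156665 ≈ -0.58641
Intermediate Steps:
-33063/(-27897) + 46956/(-26505) = -33063*(-1/27897) + 46956*(-1/26505) = 11021/9299 - 15652/8835 = -48177413/82156665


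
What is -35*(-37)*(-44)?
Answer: -56980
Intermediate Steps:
-35*(-37)*(-44) = 1295*(-44) = -56980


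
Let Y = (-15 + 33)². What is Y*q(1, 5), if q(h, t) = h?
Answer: 324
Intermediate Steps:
Y = 324 (Y = 18² = 324)
Y*q(1, 5) = 324*1 = 324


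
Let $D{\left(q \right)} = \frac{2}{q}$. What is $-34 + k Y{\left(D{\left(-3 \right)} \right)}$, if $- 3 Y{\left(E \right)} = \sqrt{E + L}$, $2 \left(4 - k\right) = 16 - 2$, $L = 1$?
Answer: $-34 + \frac{\sqrt{3}}{3} \approx -33.423$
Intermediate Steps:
$k = -3$ ($k = 4 - \frac{16 - 2}{2} = 4 - 7 = -3$)
$Y{\left(E \right)} = - \frac{\sqrt{1 + E}}{3}$ ($Y{\left(E \right)} = - \frac{\sqrt{E + 1}}{3} = - \frac{\sqrt{1 + E}}{3}$)
$-34 + k Y{\left(D{\left(-3 \right)} \right)} = -34 - 3 \left(- \frac{\sqrt{1 + \frac{2}{-3}}}{3}\right) = -34 - 3 \left(- \frac{\sqrt{1 + 2 \left(- \frac{1}{3}\right)}}{3}\right) = -34 - 3 \left(- \frac{\sqrt{1 - \frac{2}{3}}}{3}\right) = -34 - 3 \left(- \frac{1}{3 \sqrt{3}}\right) = -34 - 3 \left(- \frac{\frac{1}{3} \sqrt{3}}{3}\right) = -34 - 3 \left(- \frac{\sqrt{3}}{9}\right) = -34 + \frac{\sqrt{3}}{3}$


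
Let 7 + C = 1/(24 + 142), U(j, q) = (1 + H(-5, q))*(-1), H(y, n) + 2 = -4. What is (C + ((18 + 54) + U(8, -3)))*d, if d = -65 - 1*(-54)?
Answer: -127831/166 ≈ -770.07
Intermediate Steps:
H(y, n) = -6 (H(y, n) = -2 - 4 = -6)
U(j, q) = 5 (U(j, q) = (1 - 6)*(-1) = -5*(-1) = 5)
C = -1161/166 (C = -7 + 1/(24 + 142) = -7 + 1/166 = -1161/166 ≈ -6.9940)
d = -11 (d = -65 + 54 = -11)
(C + ((18 + 54) + U(8, -3)))*d = (-1161/166 + ((18 + 54) + 5))*(-11) = (-1161/166 + (72 + 5))*(-11) = (-1161/166 + 77)*(-11) = (11621/166)*(-11) = -127831/166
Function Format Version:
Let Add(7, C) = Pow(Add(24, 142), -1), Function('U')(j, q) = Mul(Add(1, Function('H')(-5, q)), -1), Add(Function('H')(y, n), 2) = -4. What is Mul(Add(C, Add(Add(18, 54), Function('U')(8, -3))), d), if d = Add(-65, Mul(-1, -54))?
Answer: Rational(-127831, 166) ≈ -770.07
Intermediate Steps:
Function('H')(y, n) = -6 (Function('H')(y, n) = Add(-2, -4) = -6)
Function('U')(j, q) = 5 (Function('U')(j, q) = Mul(Add(1, -6), -1) = Mul(-5, -1) = 5)
C = Rational(-1161, 166) (C = Add(-7, Pow(Add(24, 142), -1)) = Add(-7, Pow(166, -1)) = Add(-7, Rational(1, 166)) = Rational(-1161, 166) ≈ -6.9940)
d = -11 (d = Add(-65, 54) = -11)
Mul(Add(C, Add(Add(18, 54), Function('U')(8, -3))), d) = Mul(Add(Rational(-1161, 166), Add(Add(18, 54), 5)), -11) = Mul(Add(Rational(-1161, 166), Add(72, 5)), -11) = Mul(Add(Rational(-1161, 166), 77), -11) = Mul(Rational(11621, 166), -11) = Rational(-127831, 166)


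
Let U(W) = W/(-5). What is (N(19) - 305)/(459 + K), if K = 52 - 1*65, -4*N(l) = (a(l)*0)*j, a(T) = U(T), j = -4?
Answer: -305/446 ≈ -0.68386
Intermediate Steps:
U(W) = -W/5 (U(W) = W*(-⅕) = -W/5)
a(T) = -T/5
N(l) = 0 (N(l) = --l/5*0*(-4)/4 = -0*(-4) = -¼*0 = 0)
K = -13 (K = 52 - 65 = -13)
(N(19) - 305)/(459 + K) = (0 - 305)/(459 - 13) = -305/446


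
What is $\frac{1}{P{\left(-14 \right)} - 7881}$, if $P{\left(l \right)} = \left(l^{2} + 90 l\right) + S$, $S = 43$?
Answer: $- \frac{1}{8902} \approx -0.00011233$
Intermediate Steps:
$P{\left(l \right)} = 43 + l^{2} + 90 l$ ($P{\left(l \right)} = \left(l^{2} + 90 l\right) + 43 = 43 + l^{2} + 90 l$)
$\frac{1}{P{\left(-14 \right)} - 7881} = \frac{1}{\left(43 + \left(-14\right)^{2} + 90 \left(-14\right)\right) - 7881} = \frac{1}{\left(43 + 196 - 1260\right) - 7881} = \frac{1}{-1021 - 7881} = \frac{1}{-8902} = - \frac{1}{8902}$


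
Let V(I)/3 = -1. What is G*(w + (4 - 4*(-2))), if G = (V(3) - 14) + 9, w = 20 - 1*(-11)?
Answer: -344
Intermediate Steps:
V(I) = -3 (V(I) = 3*(-1) = -3)
w = 31 (w = 20 + 11 = 31)
G = -8 (G = (-3 - 14) + 9 = -17 + 9 = -8)
G*(w + (4 - 4*(-2))) = -8*(31 + (4 - 4*(-2))) = -8*(31 + (4 + 8)) = -8*(31 + 12) = -8*43 = -344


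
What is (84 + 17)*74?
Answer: 7474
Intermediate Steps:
(84 + 17)*74 = 101*74 = 7474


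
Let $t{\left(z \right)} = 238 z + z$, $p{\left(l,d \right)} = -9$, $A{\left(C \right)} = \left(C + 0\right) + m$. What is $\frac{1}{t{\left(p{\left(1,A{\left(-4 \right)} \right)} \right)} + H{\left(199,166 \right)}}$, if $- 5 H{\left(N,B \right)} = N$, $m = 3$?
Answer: $- \frac{5}{10954} \approx -0.00045645$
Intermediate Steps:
$H{\left(N,B \right)} = - \frac{N}{5}$
$A{\left(C \right)} = 3 + C$ ($A{\left(C \right)} = \left(C + 0\right) + 3 = C + 3 = 3 + C$)
$t{\left(z \right)} = 239 z$
$\frac{1}{t{\left(p{\left(1,A{\left(-4 \right)} \right)} \right)} + H{\left(199,166 \right)}} = \frac{1}{239 \left(-9\right) - \frac{199}{5}} = \frac{1}{-2151 - \frac{199}{5}} = \frac{1}{- \frac{10954}{5}} = - \frac{5}{10954}$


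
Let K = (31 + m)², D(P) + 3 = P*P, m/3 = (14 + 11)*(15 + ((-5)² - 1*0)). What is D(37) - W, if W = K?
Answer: -9185595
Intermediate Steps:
m = 3000 (m = 3*((14 + 11)*(15 + ((-5)² - 1*0))) = 3*(25*(15 + (25 + 0))) = 3*(25*(15 + 25)) = 3*(25*40) = 3*1000 = 3000)
D(P) = -3 + P² (D(P) = -3 + P*P = -3 + P²)
K = 9186961 (K = (31 + 3000)² = 3031² = 9186961)
W = 9186961
D(37) - W = (-3 + 37²) - 1*9186961 = (-3 + 1369) - 9186961 = 1366 - 9186961 = -9185595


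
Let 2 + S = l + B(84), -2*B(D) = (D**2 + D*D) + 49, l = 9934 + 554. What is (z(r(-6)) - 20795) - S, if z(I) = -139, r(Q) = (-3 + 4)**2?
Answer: -48679/2 ≈ -24340.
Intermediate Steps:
l = 10488
r(Q) = 1 (r(Q) = 1**2 = 1)
B(D) = -49/2 - D**2 (B(D) = -((D**2 + D*D) + 49)/2 = -((D**2 + D**2) + 49)/2 = -(2*D**2 + 49)/2 = -(49 + 2*D**2)/2 = -49/2 - D**2)
S = 6811/2 (S = -2 + (10488 + (-49/2 - 1*84**2)) = -2 + (10488 + (-49/2 - 1*7056)) = -2 + (10488 + (-49/2 - 7056)) = -2 + (10488 - 14161/2) = -2 + 6815/2 = 6811/2 ≈ 3405.5)
(z(r(-6)) - 20795) - S = (-139 - 20795) - 1*6811/2 = -20934 - 6811/2 = -48679/2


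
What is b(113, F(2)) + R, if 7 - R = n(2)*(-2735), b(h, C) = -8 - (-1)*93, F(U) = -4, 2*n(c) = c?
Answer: 2827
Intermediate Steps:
n(c) = c/2
b(h, C) = 85 (b(h, C) = -8 - 1*(-93) = -8 + 93 = 85)
R = 2742 (R = 7 - (½)*2*(-2735) = 7 - (-2735) = 7 - 1*(-2735) = 7 + 2735 = 2742)
b(113, F(2)) + R = 85 + 2742 = 2827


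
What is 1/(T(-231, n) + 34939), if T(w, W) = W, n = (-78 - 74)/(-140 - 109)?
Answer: 249/8699963 ≈ 2.8621e-5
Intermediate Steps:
n = 152/249 (n = -152/(-249) = -152*(-1/249) = 152/249 ≈ 0.61044)
1/(T(-231, n) + 34939) = 1/(152/249 + 34939) = 1/(8699963/249) = 249/8699963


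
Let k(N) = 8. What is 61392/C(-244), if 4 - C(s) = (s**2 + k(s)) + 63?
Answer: -61392/59603 ≈ -1.0300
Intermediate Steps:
C(s) = -67 - s**2 (C(s) = 4 - ((s**2 + 8) + 63) = 4 - ((8 + s**2) + 63) = 4 - (71 + s**2) = 4 + (-71 - s**2) = -67 - s**2)
61392/C(-244) = 61392/(-67 - 1*(-244)**2) = 61392/(-67 - 1*59536) = 61392/(-67 - 59536) = 61392/(-59603) = 61392*(-1/59603) = -61392/59603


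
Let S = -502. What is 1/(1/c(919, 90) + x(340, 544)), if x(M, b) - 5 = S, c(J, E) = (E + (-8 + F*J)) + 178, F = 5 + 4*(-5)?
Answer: -13525/6721926 ≈ -0.0020121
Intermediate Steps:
F = -15 (F = 5 - 20 = -15)
c(J, E) = 170 + E - 15*J (c(J, E) = (E + (-8 - 15*J)) + 178 = (-8 + E - 15*J) + 178 = 170 + E - 15*J)
x(M, b) = -497 (x(M, b) = 5 - 502 = -497)
1/(1/c(919, 90) + x(340, 544)) = 1/(1/(170 + 90 - 15*919) - 497) = 1/(1/(170 + 90 - 13785) - 497) = 1/(1/(-13525) - 497) = 1/(-1/13525 - 497) = 1/(-6721926/13525) = -13525/6721926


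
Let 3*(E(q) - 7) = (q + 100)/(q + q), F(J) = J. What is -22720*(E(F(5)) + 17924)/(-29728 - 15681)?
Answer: 407471840/45409 ≈ 8973.4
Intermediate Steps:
E(q) = 7 + (100 + q)/(6*q) (E(q) = 7 + ((q + 100)/(q + q))/3 = 7 + ((100 + q)/((2*q)))/3 = 7 + ((100 + q)*(1/(2*q)))/3 = 7 + ((100 + q)/(2*q))/3 = 7 + (100 + q)/(6*q))
-22720*(E(F(5)) + 17924)/(-29728 - 15681) = -22720*((⅙)*(100 + 43*5)/5 + 17924)/(-29728 - 15681) = -22720/((-45409/((⅙)*(⅕)*(100 + 215) + 17924))) = -22720/((-45409/((⅙)*(⅕)*315 + 17924))) = -22720/((-45409/(21/2 + 17924))) = -22720/((-45409/35869/2)) = -22720/((-45409*2/35869)) = -22720/(-90818/35869) = -22720*(-35869/90818) = 407471840/45409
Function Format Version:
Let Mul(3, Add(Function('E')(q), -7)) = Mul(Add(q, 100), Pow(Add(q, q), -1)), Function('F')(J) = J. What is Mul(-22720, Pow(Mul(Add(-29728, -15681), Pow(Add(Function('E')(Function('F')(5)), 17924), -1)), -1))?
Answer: Rational(407471840, 45409) ≈ 8973.4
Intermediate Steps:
Function('E')(q) = Add(7, Mul(Rational(1, 6), Pow(q, -1), Add(100, q))) (Function('E')(q) = Add(7, Mul(Rational(1, 3), Mul(Add(q, 100), Pow(Add(q, q), -1)))) = Add(7, Mul(Rational(1, 3), Mul(Add(100, q), Pow(Mul(2, q), -1)))) = Add(7, Mul(Rational(1, 3), Mul(Add(100, q), Mul(Rational(1, 2), Pow(q, -1))))) = Add(7, Mul(Rational(1, 3), Mul(Rational(1, 2), Pow(q, -1), Add(100, q)))) = Add(7, Mul(Rational(1, 6), Pow(q, -1), Add(100, q))))
Mul(-22720, Pow(Mul(Add(-29728, -15681), Pow(Add(Function('E')(Function('F')(5)), 17924), -1)), -1)) = Mul(-22720, Pow(Mul(Add(-29728, -15681), Pow(Add(Mul(Rational(1, 6), Pow(5, -1), Add(100, Mul(43, 5))), 17924), -1)), -1)) = Mul(-22720, Pow(Mul(-45409, Pow(Add(Mul(Rational(1, 6), Rational(1, 5), Add(100, 215)), 17924), -1)), -1)) = Mul(-22720, Pow(Mul(-45409, Pow(Add(Mul(Rational(1, 6), Rational(1, 5), 315), 17924), -1)), -1)) = Mul(-22720, Pow(Mul(-45409, Pow(Add(Rational(21, 2), 17924), -1)), -1)) = Mul(-22720, Pow(Mul(-45409, Pow(Rational(35869, 2), -1)), -1)) = Mul(-22720, Pow(Mul(-45409, Rational(2, 35869)), -1)) = Mul(-22720, Pow(Rational(-90818, 35869), -1)) = Mul(-22720, Rational(-35869, 90818)) = Rational(407471840, 45409)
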